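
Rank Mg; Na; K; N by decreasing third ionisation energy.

Mg > Na > N > K

After 2 electrons have been removed, what remains? Mg²⁺ is the bare [Ne] core; Na²⁺ is already 1 electron into the core; K²⁺ is already 1 electron into the core; N²⁺ still has 3 valence electrons.
Usually core removal costs more than valence removal, but here the competition is close: a tightly held n=2 valence electron can cost more to remove than an n=3 core electron, so the actual values have to decide it.
The numbers (kJ/mol): Mg 7733, Na 6910, K 4420, N 4578.
Hence IE_3: K < N < Na < Mg.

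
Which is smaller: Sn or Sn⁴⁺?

Sn⁴⁺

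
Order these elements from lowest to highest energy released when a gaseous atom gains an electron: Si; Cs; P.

Si is in period 3, group 14; P is in period 3, group 15; Cs is in period 6, group 1.
Atoms with high Z_eff and room in the valence shell (especially the halogens) have the most exothermic electron affinities.
Neither a single period nor a single group — weigh both effects.
P > Cs: both effects reinforce here, so P is clearly the higher of the two.
Si > P: this pair runs against the simple trend — see the exception note.
Note the exception: Si has a higher electron affinity than P, contrary to the simple trend — adding an electron to P's half-filled 3p³ is unfavourable, so Si (3p²) has the more exothermic EA.
Tabulated electron affinity (kJ/mol): Si 134, P 72, Cs 46.
So from lowest to highest: Cs < P < Si.

Cs, P, Si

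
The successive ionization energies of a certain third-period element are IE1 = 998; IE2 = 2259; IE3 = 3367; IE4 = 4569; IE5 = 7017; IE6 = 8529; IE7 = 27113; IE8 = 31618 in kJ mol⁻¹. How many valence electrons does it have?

6

Look for the largest jump between consecutive ionization energies: IE7/IE6 ≈ 3.2, far larger than any earlier ratio.
That jump marks the point where a core electron is being removed. So the atom has 6 valence electrons.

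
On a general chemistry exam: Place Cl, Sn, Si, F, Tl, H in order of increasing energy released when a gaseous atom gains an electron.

Tl < H < Sn < Si < F < Cl

H is in period 1, group 1; F is in period 2, group 17; Si is in period 3, group 14; Cl is in period 3, group 17; Sn is in period 5, group 14; Tl is in period 6, group 13.
Atoms with high Z_eff and room in the valence shell (especially the halogens) have the most exothermic electron affinities.
These span different periods and groups, so the two trends combine.
H > Tl: the two effects oppose for this pair; the down-group effect wins (73 vs 19 kJ/mol).
Sn > H: period and group pull opposite ways; the across-period shift dominates (107 vs 73 kJ/mol).
Si > Sn: they share group 14; the group trend gives Si the larger value.
F > Si: both effects reinforce here, so F is clearly the higher of the two.
Cl > F: this pair runs against the simple trend — see the exception note.
Note the exception: Cl has a higher electron affinity than F, contrary to the simple trend — F's small 2p subshell makes the incoming electron feel strong e⁻–e⁻ repulsion, so Cl actually releases more energy on gaining an electron.
Approximate values (kJ/mol): H 73, F 328, Si 134, Cl 349, Sn 107, Tl 19.
So from lowest to highest: Tl < H < Sn < Si < F < Cl.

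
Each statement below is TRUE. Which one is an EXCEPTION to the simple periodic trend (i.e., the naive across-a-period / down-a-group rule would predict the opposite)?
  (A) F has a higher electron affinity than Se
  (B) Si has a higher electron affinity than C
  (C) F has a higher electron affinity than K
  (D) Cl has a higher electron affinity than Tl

(B)

The general trend: electron affinity increases across a period and decreases down a group.
(A) F (period 2, group 17) vs Se (period 4, group 16): the stated order agrees with the simple trend.
(B) Si (period 3, group 14) vs C (period 2, group 14): the stated order contradicts the simple trend.
(C) F (period 2, group 17) vs K (period 4, group 1): the stated order agrees with the simple trend.
(D) Cl (period 3, group 17) vs Tl (period 6, group 13): the stated order agrees with the simple trend.
The exception is (B): Si's larger, more diffuse 3p orbitals accept an added electron slightly more readily than C's compact 2p.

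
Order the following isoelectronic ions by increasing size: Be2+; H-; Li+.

Be2+, Li+, H-

All of these have 2 electrons, so size is governed by nuclear charge alone: the more protons, the stronger the pull on the same electron cloud, and the smaller the ion.
Nuclear charges: Be2+ (Z=4), Li+ (Z=3), H- (Z=1).
Smallest to largest: Be2+ < Li+ < H-.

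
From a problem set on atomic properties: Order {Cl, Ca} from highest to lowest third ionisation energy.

Ca, Cl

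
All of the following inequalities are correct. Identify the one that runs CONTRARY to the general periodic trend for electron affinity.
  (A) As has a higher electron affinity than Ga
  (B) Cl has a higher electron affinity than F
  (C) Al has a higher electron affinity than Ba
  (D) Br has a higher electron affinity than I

(B)

The general trend: electron affinity increases across a period and decreases down a group.
(A) As (period 4, group 15) vs Ga (period 4, group 13): the stated order agrees with the simple trend.
(B) Cl (period 3, group 17) vs F (period 2, group 17): the stated order contradicts the simple trend.
(C) Al (period 3, group 13) vs Ba (period 6, group 2): the stated order agrees with the simple trend.
(D) Br (period 4, group 17) vs I (period 5, group 17): the stated order agrees with the simple trend.
The exception is (B): F's small 2p subshell makes the incoming electron feel strong e⁻–e⁻ repulsion, so Cl actually releases more energy on gaining an electron.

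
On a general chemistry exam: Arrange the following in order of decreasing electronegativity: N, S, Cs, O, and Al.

N is in period 2, group 15; O is in period 2, group 16; Al is in period 3, group 13; S is in period 3, group 16; Cs is in period 6, group 1.
Smaller atoms with higher effective nuclear charge are more electronegative.
Neither a single period nor a single group — weigh both effects.
Al > Cs: relative to Cs, both the across-period and down-group shifts push Al's electronegativity up.
S > Al: both are in period 3; the period trend gives S the larger value.
N > S: the two effects oppose for this pair; the down-group effect wins (3.04 vs 2.58).
O > N: both are in period 2; the period trend gives O the larger value.
Approximate values (Pauling): N 3.04, O 3.44, Al 1.61, S 2.58, Cs 0.79.
So from highest to lowest: O > N > S > Al > Cs.

O > N > S > Al > Cs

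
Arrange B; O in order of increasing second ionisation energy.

After 1 electron has been removed, what remains? B⁺ still has 2 valence electrons; O⁺ still has 5 valence electrons.
All are still removing valence electrons, so compare the +1 ions as you would atoms: IE_2 generally rises across a period (higher Z_eff) and falls down a group (larger shell), subject to the usual subshell exceptions.
Valence configurations: B⁺ [He]2s², O⁺ [He]2s²2p³.
The numbers (kJ/mol): B 2427, O 3388.
Overall IE_2 order: B < O.

B, O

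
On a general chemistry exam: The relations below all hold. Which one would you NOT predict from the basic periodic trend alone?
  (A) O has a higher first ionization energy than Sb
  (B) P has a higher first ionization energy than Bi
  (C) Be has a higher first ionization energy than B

(C)

The general trend: first ionization energy increases across a period and decreases down a group.
(A) O (period 2, group 16) vs Sb (period 5, group 15): the stated order agrees with the simple trend.
(B) P (period 3, group 15) vs Bi (period 6, group 15): the stated order agrees with the simple trend.
(C) Be (period 2, group 2) vs B (period 2, group 13): the stated order contradicts the simple trend.
The exception is (C): removing B's lone 2p electron is easier than breaking Be's filled 2s².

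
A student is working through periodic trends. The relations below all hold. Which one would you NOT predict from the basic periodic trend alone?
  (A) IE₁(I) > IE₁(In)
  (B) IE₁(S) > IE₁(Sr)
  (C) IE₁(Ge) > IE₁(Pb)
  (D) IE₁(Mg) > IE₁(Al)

The general trend: first ionisation energy increases across a period and decreases down a group.
(A) I (period 5, group 17) vs In (period 5, group 13): the stated order agrees with the simple trend.
(B) S (period 3, group 16) vs Sr (period 5, group 2): the stated order agrees with the simple trend.
(C) Ge (period 4, group 14) vs Pb (period 6, group 14): the stated order agrees with the simple trend.
(D) Mg (period 3, group 2) vs Al (period 3, group 13): the stated order contradicts the simple trend.
The exception is (D): Al's single 3p electron is easier to remove than one from Mg's filled 3s².

(D)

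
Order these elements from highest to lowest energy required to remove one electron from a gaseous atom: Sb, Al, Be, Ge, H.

H is in period 1, group 1; Be is in period 2, group 2; Al is in period 3, group 13; Ge is in period 4, group 14; Sb is in period 5, group 15.
Across a period the outer electron is held more tightly (higher IE₁); down a group it sits in a higher shell, more shielded, and comes off more easily.
These sit on a diagonal, where the across-period and down-group effects partly cancel.
Ge > Al: period and group pull opposite ways; the across-period shift dominates (762 vs 578 kJ/mol).
Sb > Ge: the two effects oppose for this pair; the across-period effect wins (831 vs 762 kJ/mol).
Be > Sb: period and group pull opposite ways; the down-group shift dominates (900 vs 831 kJ/mol).
H > Be: period and group pull opposite ways; the down-group shift dominates (1312 vs 900 kJ/mol).
Tabulated first ionization energy (kJ/mol): H 1312, Be 900, Al 578, Ge 762, Sb 831.
So from highest to lowest: H > Be > Sb > Ge > Al.

H, Be, Sb, Ge, Al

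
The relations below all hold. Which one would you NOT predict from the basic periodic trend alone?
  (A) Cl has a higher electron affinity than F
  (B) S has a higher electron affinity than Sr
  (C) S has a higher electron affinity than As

The general trend: electron affinity increases across a period and decreases down a group.
(A) Cl (period 3, group 17) vs F (period 2, group 17): the stated order contradicts the simple trend.
(B) S (period 3, group 16) vs Sr (period 5, group 2): the stated order agrees with the simple trend.
(C) S (period 3, group 16) vs As (period 4, group 15): the stated order agrees with the simple trend.
The exception is (A): F's small 2p subshell makes the incoming electron feel strong e⁻–e⁻ repulsion, so Cl actually releases more energy on gaining an electron.

(A)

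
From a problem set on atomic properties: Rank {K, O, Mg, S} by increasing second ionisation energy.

The second ionization energy removes an electron from the +1 ion. For each element: K⁺ is the bare [Ar] core; O⁺ still has 5 valence electrons; Mg⁺ still has 1 valence electron; S⁺ still has 5 valence electrons.
Usually core removal costs more than valence removal, but here the competition is close: a tightly held n=2 valence electron can cost more to remove than an n=3 core electron, so the actual values have to decide it.
Valence configurations: O⁺ [He]2s²2p³, Mg⁺ [Ne]3s¹, S⁺ [Ne]3s²3p³.
The numbers (kJ/mol): K 3052, O 3388, Mg 1451, S 2252.
Putting it together, IE_2: Mg < S < K < O.

Mg, S, K, O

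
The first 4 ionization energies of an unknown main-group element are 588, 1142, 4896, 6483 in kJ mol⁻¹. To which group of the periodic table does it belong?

Look for the largest jump between consecutive ionization energies: IE3/IE2 ≈ 4.3, far larger than any earlier ratio.
That jump marks the point where a core electron is being removed. So the atom has 2 valence electrons.
A main-group element with 2 valence electrons is in group 2.

Group 2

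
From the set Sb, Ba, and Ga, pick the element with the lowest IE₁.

Ba

Ga is in period 4, group 13; Sb is in period 5, group 15; Ba is in period 6, group 2.
Across a period the outer electron is held more tightly (higher IE₁); down a group it sits in a higher shell, more shielded, and comes off more easily.
Neither a single period nor a single group — weigh both effects.
Ga > Ba: relative to Ba, both the across-period and down-group shifts push Ga's first ionization energy up.
Sb > Ga: the two effects oppose for this pair; the across-period effect wins (831 vs 579 kJ/mol).
Approximate values (kJ/mol): Ga 579, Sb 831, Ba 503.
The lowest IE₁ among these belongs to Ba.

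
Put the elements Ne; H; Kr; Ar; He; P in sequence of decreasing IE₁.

He > Ne > Ar > Kr > H > P

First ionization energy rises across a period (greater Z_eff holds electrons more tightly) and falls down a group (valence electrons are farther from the nucleus).
Here both period and group differ, so the two effects have to be weighed against each other.
H > P: period and group pull opposite ways; the down-group shift dominates (1312 vs 1012 kJ/mol).
Kr > H: the two effects oppose for this pair; the across-period effect wins (1351 vs 1312 kJ/mol).
Ar > Kr: Ar sits above Kr in group 18, so the down-group effect alone puts Ar higher.
Ne > Ar: they share group 18; the group trend gives Ne the larger value.
He > Ne: He sits above Ne in group 18, so the down-group effect alone puts He higher.
For reference (kJ/mol): H 1312, He 2372, Ne 2081, P 1012, Ar 1521, Kr 1351.
So from highest to lowest: He > Ne > Ar > Kr > H > P.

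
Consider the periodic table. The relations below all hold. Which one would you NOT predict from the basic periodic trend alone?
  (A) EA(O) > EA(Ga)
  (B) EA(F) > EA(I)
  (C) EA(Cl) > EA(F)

The general trend: electron affinity increases across a period and decreases down a group.
(A) O (period 2, group 16) vs Ga (period 4, group 13): the stated order agrees with the simple trend.
(B) F (period 2, group 17) vs I (period 5, group 17): the stated order agrees with the simple trend.
(C) Cl (period 3, group 17) vs F (period 2, group 17): the stated order contradicts the simple trend.
The exception is (C): F's small 2p subshell makes the incoming electron feel strong e⁻–e⁻ repulsion, so Cl actually releases more energy on gaining an electron.

(C)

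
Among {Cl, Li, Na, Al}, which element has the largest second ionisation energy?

Li

The second ionization energy removes an electron from the +1 ion. For each element: Cl⁺ still has 6 valence electrons; Li⁺ is the bare [He] core; Na⁺ is the bare [Ne] core; Al⁺ still has 2 valence electrons.
Breaking into a closed-shell core is much more expensive than removing a leftover valence electron — Na and Li have the largest IE_2 here.
Valence configurations: Cl⁺ [Ne]3s²3p⁴, Al⁺ [Ne]3s².
The numbers (kJ/mol): Cl 2298, Li 7298, Na 4562, Al 1817.
Putting it together, IE_2: Al < Cl < Na < Li.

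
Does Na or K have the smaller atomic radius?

Na is in period 3, group 1; K is in period 4, group 1.
Across a period the added protons contract the valence shell; down a group each new principal shell makes the atom larger.
All are in group 1, so atomic radius increases down the group.
So Na has the smaller atomic radius (Na < K).

Na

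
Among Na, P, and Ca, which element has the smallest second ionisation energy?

Consider each +1 ion: Na⁺ is the bare [Ne] core; P⁺ still has 4 valence electrons; Ca⁺ still has 1 valence electron.
Core electrons are held far more tightly than valence electrons, so Na tops the IE_2 order.
Valence configurations: P⁺ [Ne]3s²3p², Ca⁺ [Ar]4s¹.
Approximate IE_2 values (kJ/mol): Na 4562, P 1907, Ca 1145.
Overall IE_2 order: Ca < P < Na.

Ca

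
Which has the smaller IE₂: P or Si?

IE_2 is the cost of taking one more electron from the +1 cation: P⁺ still has 4 valence electrons; Si⁺ still has 3 valence electrons.
All are still removing valence electrons, so compare the +1 ions as you would atoms: IE_2 generally rises across a period (higher Z_eff) and falls down a group (larger shell), subject to the usual subshell exceptions.
Valence configurations: P⁺ [Ne]3s²3p², Si⁺ [Ne]3s²3p¹.
Tabulated IE_2 (kJ/mol): P 1907, Si 1577.
Hence IE_2: Si < P.

Si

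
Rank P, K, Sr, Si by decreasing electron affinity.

Si, P, K, Sr

Si is in period 3, group 14; P is in period 3, group 15; K is in period 4, group 1; Sr is in period 5, group 2.
Adding an electron releases more energy for atoms nearer the top right (short of the noble gases).
Neither a single period nor a single group — weigh both effects.
K > Sr: the two effects oppose for this pair; the down-group effect wins (48 vs 5 kJ/mol).
P > K: both effects reinforce here, so P is clearly the higher of the two.
Si > P: this pair runs against the simple trend — see the exception note.
Note the exception: Si has a higher electron affinity than P, contrary to the simple trend — adding an electron to P's half-filled 3p³ is unfavourable, so Si (3p²) has the more exothermic EA.
Approximate values (kJ/mol): Si 134, P 72, K 48, Sr 5.
So from highest to lowest: Si > P > K > Sr.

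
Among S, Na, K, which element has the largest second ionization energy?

Consider each +1 ion: S⁺ still has 5 valence electrons; Na⁺ is the bare [Ne] core; K⁺ is the bare [Ar] core.
Core electrons are held far more tightly than valence electrons, so K and Na top the IE_2 order.
Tabulated IE_2 (kJ/mol): S 2252, Na 4562, K 3052.
Hence IE_2: S < K < Na.

Na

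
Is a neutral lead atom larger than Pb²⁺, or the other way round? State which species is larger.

Pb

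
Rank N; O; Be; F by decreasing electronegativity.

Be is in period 2, group 2; N is in period 2, group 15; O is in period 2, group 16; F is in period 2, group 17.
Electronegativity increases across a period and decreases down a group, tracking effective nuclear charge and atomic size.
All lie in period 2, so electronegativity increases left to right.
So from highest to lowest: F > O > N > Be.

F > O > N > Be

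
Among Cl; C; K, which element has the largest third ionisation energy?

C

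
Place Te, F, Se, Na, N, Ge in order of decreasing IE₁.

N is in period 2, group 15; F is in period 2, group 17; Na is in period 3, group 1; Ge is in period 4, group 14; Se is in period 4, group 16; Te is in period 5, group 16.
Removing the outermost electron gets harder across a period and easier down a group.
These span different periods and groups, so the two trends combine.
Ge > Na: the two effects oppose for this pair; the across-period effect wins (762 vs 496 kJ/mol).
Te > Ge: the two effects oppose for this pair; the across-period effect wins (869 vs 762 kJ/mol).
Se > Te: they share group 16; the group trend gives Se the larger value.
N > Se: the two effects oppose for this pair; the down-group effect wins (1402 vs 941 kJ/mol).
F > N: both are in period 2; the period trend gives F the larger value.
Approximate values (kJ/mol): N 1402, F 1681, Na 496, Ge 762, Se 941, Te 869.
So from highest to lowest: F > N > Se > Te > Ge > Na.

F > N > Se > Te > Ge > Na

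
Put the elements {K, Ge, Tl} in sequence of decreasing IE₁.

Ge, Tl, K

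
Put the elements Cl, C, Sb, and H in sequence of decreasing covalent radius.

H is in period 1, group 1; C is in period 2, group 14; Cl is in period 3, group 17; Sb is in period 5, group 15.
Moving right in a period, electrons are added to the same shell under a stronger nuclear pull, so atoms get smaller; moving down, a new shell is opened and atoms get larger.
Neither a single period nor a single group — weigh both effects.
C > H: period and group pull opposite ways; the down-group shift dominates (75 vs 32 pm).
Cl > C: period and group pull opposite ways; the down-group shift dominates (99 vs 75 pm).
Sb > Cl: both effects reinforce here, so Sb is clearly the larger of the two.
Tabulated atomic radius (pm): H 32, C 75, Cl 99, Sb 140.
So from largest to smallest: Sb > Cl > C > H.

Sb > Cl > C > H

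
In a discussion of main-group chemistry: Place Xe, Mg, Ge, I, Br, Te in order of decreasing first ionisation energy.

Xe > Br > I > Te > Ge > Mg

Mg is in period 3, group 2; Ge is in period 4, group 14; Br is in period 4, group 17; Te is in period 5, group 16; I is in period 5, group 17; Xe is in period 5, group 18.
Removing the outermost electron gets harder across a period and easier down a group.
Here both period and group differ, so the two effects have to be weighed against each other.
Ge > Mg: the two effects oppose for this pair; the across-period effect wins (762 vs 738 kJ/mol).
Te > Ge: period and group pull opposite ways; the across-period shift dominates (869 vs 762 kJ/mol).
I > Te: both are in period 5; the period trend gives I the larger value.
Br > I: Br sits above I in group 17, so the down-group effect alone puts Br higher.
Xe > Br: period and group pull opposite ways; the across-period shift dominates (1170 vs 1140 kJ/mol).
Approximate values (kJ/mol): Mg 738, Ge 762, Br 1140, Te 869, I 1008, Xe 1170.
So from highest to lowest: Xe > Br > I > Te > Ge > Mg.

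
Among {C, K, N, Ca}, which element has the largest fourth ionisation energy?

After 3 electrons have been removed, what remains? C³⁺ still has 1 valence electron; K³⁺ is already 2 electrons into the core; N³⁺ still has 2 valence electrons; Ca³⁺ is already 1 electron into the core.
Usually core removal costs more than valence removal, but here the competition is close: a tightly held n=2 valence electron can cost more to remove than an n=3 core electron, so the actual values have to decide it.
Valence configurations: C³⁺ [He]2s¹, N³⁺ [He]2s².
Tabulated IE_4 (kJ/mol): C 6223, K 5877, N 7475, Ca 6491.
Hence IE_4: K < C < Ca < N.

N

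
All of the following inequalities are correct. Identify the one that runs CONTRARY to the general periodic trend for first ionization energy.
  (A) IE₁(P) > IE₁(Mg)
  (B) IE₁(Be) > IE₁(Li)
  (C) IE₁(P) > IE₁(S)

(C)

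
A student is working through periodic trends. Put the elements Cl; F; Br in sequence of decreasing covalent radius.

Moving right in a period, electrons are added to the same shell under a stronger nuclear pull, so atoms get smaller; moving down, a new shell is opened and atoms get larger.
All are in group 17, so atomic radius increases down the group.
So from largest to smallest: Br > Cl > F.

Br > Cl > F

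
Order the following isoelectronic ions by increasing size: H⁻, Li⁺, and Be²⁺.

Be²⁺ < Li⁺ < H⁻

All of these have 2 electrons, so size is governed by nuclear charge alone: the more protons, the stronger the pull on the same electron cloud, and the smaller the ion.
Nuclear charges: Be²⁺ (Z=4), Li⁺ (Z=3), H⁻ (Z=1).
Smallest to largest: Be²⁺ < Li⁺ < H⁻.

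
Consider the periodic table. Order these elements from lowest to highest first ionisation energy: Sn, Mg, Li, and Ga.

Li is in period 2, group 1; Mg is in period 3, group 2; Ga is in period 4, group 13; Sn is in period 5, group 14.
IE₁ increases left→right with effective nuclear charge and decreases top→bottom as the valence shell moves farther out.
These sit on a diagonal, where the across-period and down-group effects partly cancel.
Ga > Li: the two effects oppose for this pair; the across-period effect wins (579 vs 520 kJ/mol).
Sn > Ga: the two effects oppose for this pair; the across-period effect wins (709 vs 579 kJ/mol).
Mg > Sn: the two effects oppose for this pair; the down-group effect wins (738 vs 709 kJ/mol).
Tabulated first ionization energy (kJ/mol): Li 520, Mg 738, Ga 579, Sn 709.
So from lowest to highest: Li < Ga < Sn < Mg.

Li, Ga, Sn, Mg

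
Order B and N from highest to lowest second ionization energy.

N > B

After 1 electron has been removed, what remains? B⁺ still has 2 valence electrons; N⁺ still has 4 valence electrons.
All are still removing valence electrons, so compare the +1 ions as you would atoms: IE_2 generally rises across a period (higher Z_eff) and falls down a group (larger shell), subject to the usual subshell exceptions.
Valence configurations: B⁺ [He]2s², N⁺ [He]2s²2p².
Approximate IE_2 values (kJ/mol): B 2427, N 2856.
Putting it together, IE_2: B < N.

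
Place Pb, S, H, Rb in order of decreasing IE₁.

H, S, Pb, Rb

Removing the outermost electron gets harder across a period and easier down a group.
Here both period and group differ, so the two effects have to be weighed against each other.
Pb > Rb: period and group pull opposite ways; the across-period shift dominates (716 vs 403 kJ/mol).
S > Pb: both effects reinforce here, so S is clearly the higher of the two.
H > S: period and group pull opposite ways; the down-group shift dominates (1312 vs 1000 kJ/mol).
Approximate values (kJ/mol): H 1312, S 1000, Rb 403, Pb 716.
So from highest to lowest: H > S > Pb > Rb.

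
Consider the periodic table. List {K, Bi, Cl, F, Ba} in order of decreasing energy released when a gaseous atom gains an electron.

F is in period 2, group 17; Cl is in period 3, group 17; K is in period 4, group 1; Ba is in period 6, group 2; Bi is in period 6, group 15.
Atoms with high Z_eff and room in the valence shell (especially the halogens) have the most exothermic electron affinities.
These span different periods and groups, so the two trends combine.
K > Ba: period and group pull opposite ways; the down-group shift dominates (48 vs 14 kJ/mol).
Bi > K: the two effects oppose for this pair; the across-period effect wins (91 vs 48 kJ/mol).
F > Bi: relative to Bi, both the across-period and down-group shifts push F's electron affinity up.
Cl > F: this pair runs against the simple trend — see the exception note.
Note the exception: Cl has a higher electron affinity than F, contrary to the simple trend — F's small 2p subshell makes the incoming electron feel strong e⁻–e⁻ repulsion, so Cl actually releases more energy on gaining an electron.
Tabulated electron affinity (kJ/mol): F 328, Cl 349, K 48, Ba 14, Bi 91.
So from highest to lowest: Cl > F > Bi > K > Ba.

Cl > F > Bi > K > Ba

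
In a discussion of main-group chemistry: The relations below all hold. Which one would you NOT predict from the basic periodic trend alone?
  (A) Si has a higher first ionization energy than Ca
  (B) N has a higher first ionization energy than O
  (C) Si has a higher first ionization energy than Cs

(B)

The general trend: first ionization energy increases across a period and decreases down a group.
(A) Si (period 3, group 14) vs Ca (period 4, group 2): the stated order agrees with the simple trend.
(B) N (period 2, group 15) vs O (period 2, group 16): the stated order contradicts the simple trend.
(C) Si (period 3, group 14) vs Cs (period 6, group 1): the stated order agrees with the simple trend.
The exception is (B): pairing an electron in O's 2p⁴ costs repulsion energy, so O ionizes more easily than half-filled N (2p³).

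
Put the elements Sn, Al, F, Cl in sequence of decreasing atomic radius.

Sn > Al > Cl > F

F is in period 2, group 17; Al is in period 3, group 13; Cl is in period 3, group 17; Sn is in period 5, group 14.
Across a period the added protons contract the valence shell; down a group each new principal shell makes the atom larger.
Neither a single period nor a single group — weigh both effects.
Cl > F: they share group 17; the group trend gives Cl the larger value.
Al > Cl: both are in period 3; the period trend gives Al the larger value.
Sn > Al: the two effects oppose for this pair; the down-group effect wins (140 vs 126 pm).
Tabulated atomic radius (pm): F 64, Al 126, Cl 99, Sn 140.
So from largest to smallest: Sn > Al > Cl > F.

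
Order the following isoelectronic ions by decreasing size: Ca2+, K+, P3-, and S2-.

P3- > S2- > K+ > Ca2+

All of these have 18 electrons, so size is governed by nuclear charge alone: the more protons, the stronger the pull on the same electron cloud, and the smaller the ion.
Nuclear charges: Ca2+ (Z=20), K+ (Z=19), S2- (Z=16), P3- (Z=15).
Largest to smallest: P3- > S2- > K+ > Ca2+.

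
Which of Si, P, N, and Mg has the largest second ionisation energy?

N

After 1 electron has been removed, what remains? Si⁺ still has 3 valence electrons; P⁺ still has 4 valence electrons; N⁺ still has 4 valence electrons; Mg⁺ still has 1 valence electron.
All are still removing valence electrons, so compare the +1 ions as you would atoms: IE_2 generally rises across a period (higher Z_eff) and falls down a group (larger shell), subject to the usual subshell exceptions.
Valence configurations: Si⁺ [Ne]3s²3p¹, P⁺ [Ne]3s²3p², N⁺ [He]2s²2p², Mg⁺ [Ne]3s¹.
Approximate IE_2 values (kJ/mol): Si 1577, P 1907, N 2856, Mg 1451.
Putting it together, IE_2: Mg < Si < P < N.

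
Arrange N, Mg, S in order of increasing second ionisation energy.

Mg < S < N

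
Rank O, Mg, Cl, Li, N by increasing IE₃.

Cl < N < O < Mg < Li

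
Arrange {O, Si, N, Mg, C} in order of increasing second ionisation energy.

The second ionization energy removes an electron from the +1 ion. For each element: O⁺ still has 5 valence electrons; Si⁺ still has 3 valence electrons; N⁺ still has 4 valence electrons; Mg⁺ still has 1 valence electron; C⁺ still has 3 valence electrons.
All are still removing valence electrons, so compare the +1 ions as you would atoms: IE_2 generally rises across a period (higher Z_eff) and falls down a group (larger shell), subject to the usual subshell exceptions.
Valence configurations: O⁺ [He]2s²2p³, Si⁺ [Ne]3s²3p¹, N⁺ [He]2s²2p², Mg⁺ [Ne]3s¹, C⁺ [He]2s²2p¹.
The numbers (kJ/mol): O 3388, Si 1577, N 2856, Mg 1451, C 2353.
Hence IE_2: Mg < Si < C < N < O.

Mg, Si, C, N, O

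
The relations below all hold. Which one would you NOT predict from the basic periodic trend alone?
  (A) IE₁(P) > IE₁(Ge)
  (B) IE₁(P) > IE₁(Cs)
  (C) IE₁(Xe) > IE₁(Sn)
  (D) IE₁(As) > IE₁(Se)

(D)

The general trend: IE₁ increases across a period and decreases down a group.
(A) P (period 3, group 15) vs Ge (period 4, group 14): the stated order agrees with the simple trend.
(B) P (period 3, group 15) vs Cs (period 6, group 1): the stated order agrees with the simple trend.
(C) Xe (period 5, group 18) vs Sn (period 5, group 14): the stated order agrees with the simple trend.
(D) As (period 4, group 15) vs Se (period 4, group 16): the stated order contradicts the simple trend.
The exception is (D): Se (4p⁴) ionizes more easily than half-filled As (4p³).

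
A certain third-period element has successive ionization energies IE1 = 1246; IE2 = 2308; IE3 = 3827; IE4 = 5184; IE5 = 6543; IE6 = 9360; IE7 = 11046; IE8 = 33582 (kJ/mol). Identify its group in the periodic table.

Look for the largest jump between consecutive ionization energies: IE8/IE7 ≈ 3.0, far larger than any earlier ratio.
That jump marks the point where a core electron is being removed. So the atom has 7 valence electrons.
A main-group element with 7 valence electrons is in group 17.

Group 17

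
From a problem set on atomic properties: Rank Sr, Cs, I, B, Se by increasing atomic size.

B < Se < I < Sr < Cs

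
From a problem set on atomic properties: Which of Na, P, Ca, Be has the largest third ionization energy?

Be

After 2 electrons have been removed, what remains? Na²⁺ is already 1 electron into the core; P²⁺ still has 3 valence electrons; Ca²⁺ is the bare [Ar] core; Be²⁺ is the bare [He] core.
Core electrons are held far more tightly than valence electrons, so Ca, Na and Be top the IE_3 order.
Tabulated IE_3 (kJ/mol): Na 6910, P 2914, Ca 4912, Be 14849.
So the third ionization energies run P < Ca < Na < Be.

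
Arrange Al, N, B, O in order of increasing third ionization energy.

Al < B < N < O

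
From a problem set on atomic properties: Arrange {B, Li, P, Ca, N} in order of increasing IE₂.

Ca, P, B, N, Li

After 1 electron has been removed, what remains? B⁺ still has 2 valence electrons; Li⁺ is the bare [He] core; P⁺ still has 4 valence electrons; Ca⁺ still has 1 valence electron; N⁺ still has 4 valence electrons.
Breaking into a closed-shell core is much more expensive than removing a leftover valence electron — Li has the largest IE_2 here.
Valence configurations: B⁺ [He]2s², P⁺ [Ne]3s²3p², Ca⁺ [Ar]4s¹, N⁺ [He]2s²2p².
Tabulated IE_2 (kJ/mol): B 2427, Li 7298, P 1907, Ca 1145, N 2856.
So the second ionization energies run Ca < P < B < N < Li.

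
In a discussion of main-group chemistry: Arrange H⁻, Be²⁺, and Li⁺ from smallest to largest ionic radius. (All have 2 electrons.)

Be²⁺ < Li⁺ < H⁻

All of these have 2 electrons, so size is governed by nuclear charge alone: the more protons, the stronger the pull on the same electron cloud, and the smaller the ion.
Nuclear charges: Be²⁺ (Z=4), Li⁺ (Z=3), H⁻ (Z=1).
Smallest to largest: Be²⁺ < Li⁺ < H⁻.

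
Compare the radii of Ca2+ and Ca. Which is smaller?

Ca2+

Forming Ca2+ removes 2 electrons from Ca. Fewer electrons for the same nuclear charge means less shielding and a higher Z_eff on the remaining electrons, and for main-group metals the entire outer shell is lost.
A cation is smaller than its parent atom: Ca2+ < Ca.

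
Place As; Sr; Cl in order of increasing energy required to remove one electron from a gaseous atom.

Sr < As < Cl

Cl is in period 3, group 17; As is in period 4, group 15; Sr is in period 5, group 2.
Removing the outermost electron gets harder across a period and easier down a group.
Neither a single period nor a single group — weigh both effects.
As > Sr: both effects reinforce here, so As is clearly the higher of the two.
Cl > As: relative to As, both the across-period and down-group shifts push Cl's first ionization energy up.
Approximate values (kJ/mol): Cl 1251, As 947, Sr 550.
So from lowest to highest: Sr < As < Cl.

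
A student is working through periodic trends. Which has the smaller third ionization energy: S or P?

P

Consider each +2 ion: S²⁺ still has 4 valence electrons; P²⁺ still has 3 valence electrons.
All are still removing valence electrons, so compare the +2 ions as you would atoms: IE_3 generally rises across a period (higher Z_eff) and falls down a group (larger shell), subject to the usual subshell exceptions.
Valence configurations: S²⁺ [Ne]3s²3p², P²⁺ [Ne]3s²3p¹.
Tabulated IE_3 (kJ/mol): S 3357, P 2914.
Overall IE_3 order: P < S.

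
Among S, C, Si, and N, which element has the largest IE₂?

N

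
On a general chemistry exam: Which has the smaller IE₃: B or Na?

B

Consider each +2 ion: B²⁺ still has 1 valence electron; Na²⁺ is already 1 electron into the core.
Core electrons are held far more tightly than valence electrons, so Na tops the IE_3 order.
Tabulated IE_3 (kJ/mol): B 3660, Na 6910.
Overall IE_3 order: B < Na.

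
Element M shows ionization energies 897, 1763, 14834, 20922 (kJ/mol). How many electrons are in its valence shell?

Look for the largest jump between consecutive ionization energies: IE3/IE2 ≈ 8.4, far larger than any earlier ratio.
That jump marks the point where a core electron is being removed. So the atom has 2 valence electrons.

2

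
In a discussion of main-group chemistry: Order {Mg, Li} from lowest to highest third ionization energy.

Mg, Li

After 2 electrons have been removed, what remains? Mg²⁺ is the bare [Ne] core; Li²⁺ is already 1 electron into the core.
All of these are removing an electron from a noble-gas core or deeper; the smaller core (lower principal quantum number) is held far more tightly, and within a period the higher nuclear charge binds the same core more tightly.
Approximate IE_3 values (kJ/mol): Mg 7733, Li 11815.
Putting it together, IE_3: Mg < Li.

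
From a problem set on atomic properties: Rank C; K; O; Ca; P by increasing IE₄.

P < K < C < Ca < O

The fourth ionization energy removes an electron from the +3 ion. For each element: C³⁺ still has 1 valence electron; K³⁺ is already 2 electrons into the core; O³⁺ still has 3 valence electrons; Ca³⁺ is already 1 electron into the core; P³⁺ still has 2 valence electrons.
Usually core removal costs more than valence removal, but here the competition is close: a tightly held n=2 valence electron can cost more to remove than an n=3 core electron, so the actual values have to decide it.
Valence configurations: C³⁺ [He]2s¹, O³⁺ [He]2s²2p¹, P³⁺ [Ne]3s².
Approximate IE_4 values (kJ/mol): C 6223, K 5877, O 7469, Ca 6491, P 4964.
So the fourth ionization energies run P < K < C < Ca < O.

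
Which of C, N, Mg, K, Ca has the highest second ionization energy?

K

Consider each +1 ion: C⁺ still has 3 valence electrons; N⁺ still has 4 valence electrons; Mg⁺ still has 1 valence electron; K⁺ is the bare [Ar] core; Ca⁺ still has 1 valence electron.
Core electrons are held far more tightly than valence electrons, so K tops the IE_2 order.
Valence configurations: C⁺ [He]2s²2p¹, N⁺ [He]2s²2p², Mg⁺ [Ne]3s¹, Ca⁺ [Ar]4s¹.
The numbers (kJ/mol): C 2353, N 2856, Mg 1451, K 3052, Ca 1145.
So the second ionization energies run Ca < Mg < C < N < K.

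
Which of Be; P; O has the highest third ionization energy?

Be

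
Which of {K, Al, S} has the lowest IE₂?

The second ionization energy removes an electron from the +1 ion. For each element: K⁺ is the bare [Ar] core; Al⁺ still has 2 valence electrons; S⁺ still has 5 valence electrons.
Core electrons are held far more tightly than valence electrons, so K tops the IE_2 order.
Valence configurations: Al⁺ [Ne]3s², S⁺ [Ne]3s²3p³.
Approximate IE_2 values (kJ/mol): K 3052, Al 1817, S 2252.
Hence IE_2: Al < S < K.

Al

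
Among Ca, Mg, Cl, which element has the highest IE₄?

Mg

The fourth ionization energy removes an electron from the +3 ion. For each element: Ca³⁺ is already 1 electron into the core; Mg³⁺ is already 1 electron into the core; Cl³⁺ still has 4 valence electrons.
Breaking into a closed-shell core is much more expensive than removing a leftover valence electron — Ca and Mg have the largest IE_4 here.
The numbers (kJ/mol): Ca 6491, Mg 10543, Cl 5159.
Putting it together, IE_4: Cl < Ca < Mg.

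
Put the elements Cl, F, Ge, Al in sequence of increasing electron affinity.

Al, Ge, F, Cl

Adding an electron releases more energy for atoms nearer the top right (short of the noble gases).
Neither a single period nor a single group — weigh both effects.
Ge > Al: period and group pull opposite ways; the across-period shift dominates (119 vs 42 kJ/mol).
F > Ge: relative to Ge, both the across-period and down-group shifts push F's electron affinity up.
Cl > F: this pair runs against the simple trend — see the exception note.
Note the exception: Cl has a higher electron affinity than F, contrary to the simple trend — F's small 2p subshell makes the incoming electron feel strong e⁻–e⁻ repulsion, so Cl actually releases more energy on gaining an electron.
For reference (kJ/mol): F 328, Al 42, Cl 349, Ge 119.
So from lowest to highest: Al < Ge < F < Cl.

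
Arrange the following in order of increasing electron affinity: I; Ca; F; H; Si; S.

Ca < H < Si < S < I < F

H is in period 1, group 1; F is in period 2, group 17; Si is in period 3, group 14; S is in period 3, group 16; Ca is in period 4, group 2; I is in period 5, group 17.
EA tends to increase across a period and decrease down a group, though the pattern is less regular than for IE or radius.
Neither a single period nor a single group — weigh both effects.
H > Ca: period and group pull opposite ways; the down-group shift dominates (73 vs 2 kJ/mol).
Si > H: the two effects oppose for this pair; the across-period effect wins (134 vs 73 kJ/mol).
S > Si: both are in period 3; the period trend gives S the larger value.
I > S: period and group pull opposite ways; the across-period shift dominates (295 vs 200 kJ/mol).
F > I: they share group 17; the group trend gives F the larger value.
For reference (kJ/mol): H 73, F 328, Si 134, S 200, Ca 2, I 295.
So from lowest to highest: Ca < H < Si < S < I < F.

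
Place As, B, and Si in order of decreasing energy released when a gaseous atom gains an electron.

B is in period 2, group 13; Si is in period 3, group 14; As is in period 4, group 15.
EA tends to increase across a period and decrease down a group, though the pattern is less regular than for IE or radius.
These sit on a diagonal, where the across-period and down-group effects partly cancel.
As > B: the two effects oppose for this pair; the across-period effect wins (78 vs 27 kJ/mol).
Si > As: the two effects oppose for this pair; the down-group effect wins (134 vs 78 kJ/mol).
Approximate values (kJ/mol): B 27, Si 134, As 78.
So from highest to lowest: Si > As > B.

Si, As, B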